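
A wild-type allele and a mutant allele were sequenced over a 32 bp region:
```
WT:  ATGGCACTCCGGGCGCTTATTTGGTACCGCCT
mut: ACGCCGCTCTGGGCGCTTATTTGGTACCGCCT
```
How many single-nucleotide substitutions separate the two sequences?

4

Mismatches (1-based): base 2: T→C; base 4: G→C; base 6: A→G; base 10: C→T.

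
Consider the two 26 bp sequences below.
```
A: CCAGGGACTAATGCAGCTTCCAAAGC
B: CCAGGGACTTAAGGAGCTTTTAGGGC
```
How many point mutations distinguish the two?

The sequences differ at positions 10, 12, 14, 20, 21, 23, 24 (1-based) — 7 in total.

7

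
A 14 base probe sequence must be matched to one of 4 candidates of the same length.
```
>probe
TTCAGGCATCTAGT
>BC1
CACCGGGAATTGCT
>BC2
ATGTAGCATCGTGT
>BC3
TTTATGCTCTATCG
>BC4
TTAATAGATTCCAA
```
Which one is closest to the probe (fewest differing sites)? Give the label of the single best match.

Hamming distances to probe — BC1: 8; BC2: 6; BC3: 9; BC4: 9.
Smallest is BC2 with 6 mismatches.

BC2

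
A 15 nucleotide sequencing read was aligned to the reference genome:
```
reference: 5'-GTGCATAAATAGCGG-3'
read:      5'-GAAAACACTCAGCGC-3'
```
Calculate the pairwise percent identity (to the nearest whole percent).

8 positions differ (2, 3, 4, 6, 8, 9, 10, 15), so 7 of 15 match: 7/15 = 46.67%.

47%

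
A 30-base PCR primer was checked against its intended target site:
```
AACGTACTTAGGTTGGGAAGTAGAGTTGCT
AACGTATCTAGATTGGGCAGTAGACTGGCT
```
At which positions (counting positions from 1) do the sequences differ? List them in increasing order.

Scanning 1-based: 7: C/T; 8: T/C; 12: G/A; 18: A/C; 25: G/C; 27: T/G.

7, 8, 12, 18, 25, 27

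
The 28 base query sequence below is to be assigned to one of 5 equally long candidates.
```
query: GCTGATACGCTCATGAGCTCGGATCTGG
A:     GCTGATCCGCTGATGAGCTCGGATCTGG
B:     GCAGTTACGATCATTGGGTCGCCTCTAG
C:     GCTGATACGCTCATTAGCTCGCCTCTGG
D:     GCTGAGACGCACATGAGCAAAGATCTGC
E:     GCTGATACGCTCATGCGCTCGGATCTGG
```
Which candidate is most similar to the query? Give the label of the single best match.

A differs at 2 bases; B differs at 9 bases; C differs at 3 bases; D differs at 6 bases; E differs at 1 base. The closest is E.

E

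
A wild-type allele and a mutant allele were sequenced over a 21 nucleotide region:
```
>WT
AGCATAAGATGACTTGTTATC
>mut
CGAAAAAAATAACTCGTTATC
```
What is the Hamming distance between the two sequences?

Comparing position by position, 6 sites differ: 1 (A/C), 3 (C/A), 5 (T/A), 8 (G/A), 11 (G/A), 15 (T/C).

6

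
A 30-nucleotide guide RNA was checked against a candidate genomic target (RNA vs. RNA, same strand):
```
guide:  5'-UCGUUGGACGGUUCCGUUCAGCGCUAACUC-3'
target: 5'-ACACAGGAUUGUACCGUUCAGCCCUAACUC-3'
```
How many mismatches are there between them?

8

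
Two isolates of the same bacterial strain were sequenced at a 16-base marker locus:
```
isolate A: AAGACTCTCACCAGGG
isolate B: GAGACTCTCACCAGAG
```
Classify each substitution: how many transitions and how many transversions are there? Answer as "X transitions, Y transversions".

Transitions (purine↔purine or pyrimidine↔pyrimidine): 1 A→G, 15 G→A.
Transversions (purine↔pyrimidine): none.

2 transitions, 0 transversions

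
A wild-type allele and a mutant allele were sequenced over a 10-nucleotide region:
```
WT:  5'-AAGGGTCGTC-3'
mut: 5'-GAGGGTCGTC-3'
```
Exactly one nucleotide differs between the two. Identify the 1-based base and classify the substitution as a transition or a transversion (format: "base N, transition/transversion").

The sequences differ only at base 1: A→G (purine→purine), a transition.

base 1, transition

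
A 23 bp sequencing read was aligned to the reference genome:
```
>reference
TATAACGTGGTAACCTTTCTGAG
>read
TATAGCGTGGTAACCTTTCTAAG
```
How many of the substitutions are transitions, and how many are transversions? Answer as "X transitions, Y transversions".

2 transitions, 0 transversions

Transitions (purine↔purine or pyrimidine↔pyrimidine): 5 A→G, 21 G→A.
Transversions (purine↔pyrimidine): none.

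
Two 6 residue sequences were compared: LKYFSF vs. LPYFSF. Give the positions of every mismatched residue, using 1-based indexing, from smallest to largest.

2

Scanning 1-based: 2: K/P.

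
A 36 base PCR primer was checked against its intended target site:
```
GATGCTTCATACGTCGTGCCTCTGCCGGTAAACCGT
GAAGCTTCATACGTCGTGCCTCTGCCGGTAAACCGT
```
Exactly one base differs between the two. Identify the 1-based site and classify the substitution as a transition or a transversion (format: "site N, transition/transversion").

The sequences differ only at site 3: T→A (pyrimidine→purine), a transversion.

site 3, transversion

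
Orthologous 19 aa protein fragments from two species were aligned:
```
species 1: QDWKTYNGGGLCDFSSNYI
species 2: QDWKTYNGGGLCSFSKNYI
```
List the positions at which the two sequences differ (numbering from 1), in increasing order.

Differences at position 13 (D→S), position 16 (S→K).

13, 16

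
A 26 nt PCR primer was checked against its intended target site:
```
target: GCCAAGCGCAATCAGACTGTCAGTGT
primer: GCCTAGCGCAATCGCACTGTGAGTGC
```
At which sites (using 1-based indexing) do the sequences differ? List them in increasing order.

4, 14, 15, 21, 26

Scanning 1-based: 4: A/T; 14: A/G; 15: G/C; 21: C/G; 26: T/C.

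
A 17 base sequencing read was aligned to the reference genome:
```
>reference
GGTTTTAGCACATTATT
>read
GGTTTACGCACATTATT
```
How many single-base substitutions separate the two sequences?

Comparing position by position, 2 positions differ: 6 (T/A), 7 (A/C).

2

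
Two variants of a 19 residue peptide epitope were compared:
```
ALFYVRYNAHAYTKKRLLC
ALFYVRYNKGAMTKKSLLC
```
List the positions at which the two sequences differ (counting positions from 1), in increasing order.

Scanning 1-based: 9: A/K; 10: H/G; 12: Y/M; 16: R/S.

9, 10, 12, 16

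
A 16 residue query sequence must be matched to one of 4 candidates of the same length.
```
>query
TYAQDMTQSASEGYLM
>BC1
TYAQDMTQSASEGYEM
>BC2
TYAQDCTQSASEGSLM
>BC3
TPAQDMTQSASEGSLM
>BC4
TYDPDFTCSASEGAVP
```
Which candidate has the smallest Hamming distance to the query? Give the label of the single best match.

BC1 differs at 1 position; BC2 differs at 2 positions; BC3 differs at 2 positions; BC4 differs at 7 positions. The closest is BC1.

BC1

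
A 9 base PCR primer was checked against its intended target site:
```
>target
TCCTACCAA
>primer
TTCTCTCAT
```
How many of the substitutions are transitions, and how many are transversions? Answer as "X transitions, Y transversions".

Transitions (purine↔purine or pyrimidine↔pyrimidine): 2 C→T, 6 C→T.
Transversions (purine↔pyrimidine): 5 A→C, 9 A→T.

2 transitions, 2 transversions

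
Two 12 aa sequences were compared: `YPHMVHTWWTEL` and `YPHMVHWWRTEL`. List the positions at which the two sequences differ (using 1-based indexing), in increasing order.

7, 9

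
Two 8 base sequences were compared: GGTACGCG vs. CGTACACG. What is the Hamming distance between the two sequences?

2

The sequences differ at sites 1, 6 (1-based) — 2 in total.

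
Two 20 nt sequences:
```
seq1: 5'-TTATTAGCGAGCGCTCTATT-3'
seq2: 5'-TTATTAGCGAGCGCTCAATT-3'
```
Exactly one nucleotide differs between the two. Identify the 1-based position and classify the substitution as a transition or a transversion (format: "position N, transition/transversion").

position 17, transversion

Position 17 changes T→A. T is a pyrimidine and A is a purine, so this is a transversion.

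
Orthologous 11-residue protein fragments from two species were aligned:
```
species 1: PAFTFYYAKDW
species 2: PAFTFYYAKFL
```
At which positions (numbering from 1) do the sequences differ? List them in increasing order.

Scanning 1-based: 10: D/F; 11: W/L.

10, 11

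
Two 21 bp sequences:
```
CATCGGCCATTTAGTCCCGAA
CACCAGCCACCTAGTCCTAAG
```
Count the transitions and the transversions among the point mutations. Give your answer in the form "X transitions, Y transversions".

7 transitions, 0 transversions

Mismatches (1-based):
site 3: T→C (pyrimidine→pyrimidine, transition)
site 5: G→A (purine→purine, transition)
site 10: T→C (pyrimidine→pyrimidine, transition)
site 11: T→C (pyrimidine→pyrimidine, transition)
site 18: C→T (pyrimidine→pyrimidine, transition)
site 19: G→A (purine→purine, transition)
site 21: A→G (purine→purine, transition)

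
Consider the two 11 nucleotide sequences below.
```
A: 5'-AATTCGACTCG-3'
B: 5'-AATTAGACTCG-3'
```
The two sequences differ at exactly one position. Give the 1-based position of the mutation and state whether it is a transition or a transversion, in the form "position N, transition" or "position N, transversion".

The sequences differ only at position 5: C→A (pyrimidine→purine), a transversion.

position 5, transversion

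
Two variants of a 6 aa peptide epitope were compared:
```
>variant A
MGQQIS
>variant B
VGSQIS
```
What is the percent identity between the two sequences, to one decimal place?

66.7%

Mismatches at positions 1, 3 (1-based): 2 of 6.
Identical positions: 4/6 = 66.67% → 66.7%.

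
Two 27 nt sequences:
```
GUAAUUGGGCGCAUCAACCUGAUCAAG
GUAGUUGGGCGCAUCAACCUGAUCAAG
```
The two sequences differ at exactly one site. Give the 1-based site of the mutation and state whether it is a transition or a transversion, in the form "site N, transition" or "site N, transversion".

Site 4 changes A→G. A is a purine and G is a purine, so this is a transition.

site 4, transition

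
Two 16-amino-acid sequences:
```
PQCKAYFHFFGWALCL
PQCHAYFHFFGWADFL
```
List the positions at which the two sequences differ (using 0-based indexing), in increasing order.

3, 13, 14

Differences at position 3 (K→H), position 13 (L→D), position 14 (C→F).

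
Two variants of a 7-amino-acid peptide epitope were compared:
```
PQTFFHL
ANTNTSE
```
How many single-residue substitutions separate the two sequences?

6

Comparing position by position, 6 positions differ: 1 (P/A), 2 (Q/N), 4 (F/N), 5 (F/T), 6 (H/S), 7 (L/E).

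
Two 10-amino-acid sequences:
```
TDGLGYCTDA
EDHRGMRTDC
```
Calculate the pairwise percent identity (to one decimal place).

6 positions differ (1, 3, 4, 6, 7, 10), so 4 of 10 match: 4/10 = 40%.

40.0%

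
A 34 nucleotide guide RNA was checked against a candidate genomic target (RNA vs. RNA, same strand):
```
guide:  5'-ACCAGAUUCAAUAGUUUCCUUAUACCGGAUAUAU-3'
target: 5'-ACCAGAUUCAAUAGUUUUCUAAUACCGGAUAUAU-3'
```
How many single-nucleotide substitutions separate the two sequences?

2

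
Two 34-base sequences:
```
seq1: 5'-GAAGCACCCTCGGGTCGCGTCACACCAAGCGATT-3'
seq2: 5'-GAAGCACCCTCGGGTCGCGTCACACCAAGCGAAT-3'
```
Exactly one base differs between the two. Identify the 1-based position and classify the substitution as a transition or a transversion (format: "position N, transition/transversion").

position 33, transversion

The sequences differ only at position 33: T→A (pyrimidine→purine), a transversion.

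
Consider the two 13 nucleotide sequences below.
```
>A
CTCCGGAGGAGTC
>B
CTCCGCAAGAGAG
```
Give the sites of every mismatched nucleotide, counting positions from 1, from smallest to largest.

6, 8, 12, 13

Differences at site 6 (G→C), site 8 (G→A), site 12 (T→A), site 13 (C→G).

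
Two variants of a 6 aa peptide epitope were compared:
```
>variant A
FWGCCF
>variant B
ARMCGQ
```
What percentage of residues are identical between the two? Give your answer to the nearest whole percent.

17%

Mismatches at positions 1, 2, 3, 5, 6 (1-based): 5 of 6.
Identical positions: 1/6 = 16.67% → 17%.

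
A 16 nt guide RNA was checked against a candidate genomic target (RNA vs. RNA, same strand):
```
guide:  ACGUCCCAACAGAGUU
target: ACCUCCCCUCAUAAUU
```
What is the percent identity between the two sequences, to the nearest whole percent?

5 positions differ (3, 8, 9, 12, 14), so 11 of 16 match: 11/16 = 68.75%.

69%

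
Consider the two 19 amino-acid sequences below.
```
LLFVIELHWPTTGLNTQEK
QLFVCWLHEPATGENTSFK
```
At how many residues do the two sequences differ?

8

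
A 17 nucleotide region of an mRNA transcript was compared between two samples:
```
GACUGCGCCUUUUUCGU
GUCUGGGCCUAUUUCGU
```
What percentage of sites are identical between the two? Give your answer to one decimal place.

82.4%

Mismatches at positions 2, 6, 11 (1-based): 3 of 17.
Identical positions: 14/17 = 82.35% → 82.4%.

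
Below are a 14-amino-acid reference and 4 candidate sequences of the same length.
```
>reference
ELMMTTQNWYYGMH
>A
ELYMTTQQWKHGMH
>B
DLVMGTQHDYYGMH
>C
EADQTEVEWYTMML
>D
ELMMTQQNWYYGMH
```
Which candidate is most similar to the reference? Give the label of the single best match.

D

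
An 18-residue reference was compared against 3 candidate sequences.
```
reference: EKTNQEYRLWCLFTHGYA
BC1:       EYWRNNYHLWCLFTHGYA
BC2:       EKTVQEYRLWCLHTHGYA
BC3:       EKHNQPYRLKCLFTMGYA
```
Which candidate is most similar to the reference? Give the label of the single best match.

BC2

BC1 differs at 6 positions; BC2 differs at 2 positions; BC3 differs at 4 positions. The closest is BC2.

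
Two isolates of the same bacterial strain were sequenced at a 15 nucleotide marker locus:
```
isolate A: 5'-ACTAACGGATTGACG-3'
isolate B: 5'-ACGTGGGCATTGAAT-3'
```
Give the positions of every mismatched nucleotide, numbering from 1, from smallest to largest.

3, 4, 5, 6, 8, 14, 15

Differences at position 3 (T→G), position 4 (A→T), position 5 (A→G), position 6 (C→G), position 8 (G→C), position 14 (C→A), position 15 (G→T).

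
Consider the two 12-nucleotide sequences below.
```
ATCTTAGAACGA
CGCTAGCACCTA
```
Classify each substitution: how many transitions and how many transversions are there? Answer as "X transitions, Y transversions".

1 transition, 6 transversions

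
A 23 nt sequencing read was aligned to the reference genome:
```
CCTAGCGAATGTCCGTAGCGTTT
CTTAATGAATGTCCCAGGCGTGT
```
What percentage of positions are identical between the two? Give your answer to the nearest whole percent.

7 positions differ (2, 5, 6, 15, 16, 17, 22), so 16 of 23 match: 16/23 = 69.57%.

70%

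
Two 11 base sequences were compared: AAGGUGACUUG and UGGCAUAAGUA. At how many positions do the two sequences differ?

8

Comparing position by position, 8 positions differ: 1 (A/U), 2 (A/G), 4 (G/C), 5 (U/A), 6 (G/U), 8 (C/A), 9 (U/G), 11 (G/A).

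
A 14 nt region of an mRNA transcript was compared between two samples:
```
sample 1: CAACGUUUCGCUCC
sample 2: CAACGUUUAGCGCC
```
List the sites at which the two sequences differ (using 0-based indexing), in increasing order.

8, 11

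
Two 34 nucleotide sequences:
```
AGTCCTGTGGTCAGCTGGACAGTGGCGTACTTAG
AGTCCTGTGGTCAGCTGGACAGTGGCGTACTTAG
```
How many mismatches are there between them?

The two sequences are identical at every position.

0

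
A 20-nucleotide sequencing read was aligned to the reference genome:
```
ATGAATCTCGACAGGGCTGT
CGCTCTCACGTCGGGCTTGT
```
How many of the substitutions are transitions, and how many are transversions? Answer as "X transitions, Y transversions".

Mismatches (1-based):
position 1: A→C (purine→pyrimidine, transversion)
position 2: T→G (pyrimidine→purine, transversion)
position 3: G→C (purine→pyrimidine, transversion)
position 4: A→T (purine→pyrimidine, transversion)
position 5: A→C (purine→pyrimidine, transversion)
position 8: T→A (pyrimidine→purine, transversion)
position 11: A→T (purine→pyrimidine, transversion)
position 13: A→G (purine→purine, transition)
position 16: G→C (purine→pyrimidine, transversion)
position 17: C→T (pyrimidine→pyrimidine, transition)

2 transitions, 8 transversions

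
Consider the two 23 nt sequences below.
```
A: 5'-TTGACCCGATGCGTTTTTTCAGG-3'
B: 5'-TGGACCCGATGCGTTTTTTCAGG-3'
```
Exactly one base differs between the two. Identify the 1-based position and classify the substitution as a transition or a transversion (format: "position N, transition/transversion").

position 2, transversion

Position 2 changes T→G. T is a pyrimidine and G is a purine, so this is a transversion.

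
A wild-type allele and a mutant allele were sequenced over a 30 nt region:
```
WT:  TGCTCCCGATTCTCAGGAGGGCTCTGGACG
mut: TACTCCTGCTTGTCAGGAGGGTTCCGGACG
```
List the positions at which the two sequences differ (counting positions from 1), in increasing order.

Differences at position 2 (G→A), position 7 (C→T), position 9 (A→C), position 12 (C→G), position 22 (C→T), position 25 (T→C).

2, 7, 9, 12, 22, 25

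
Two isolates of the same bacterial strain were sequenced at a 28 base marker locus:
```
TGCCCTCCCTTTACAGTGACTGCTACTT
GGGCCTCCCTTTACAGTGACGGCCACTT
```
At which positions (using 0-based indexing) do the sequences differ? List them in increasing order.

Differences at position 0 (T→G), position 2 (C→G), position 20 (T→G), position 23 (T→C).

0, 2, 20, 23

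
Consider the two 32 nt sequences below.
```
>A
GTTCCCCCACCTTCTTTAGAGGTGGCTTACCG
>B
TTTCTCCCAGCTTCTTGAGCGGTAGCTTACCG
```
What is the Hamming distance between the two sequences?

6

The sequences differ at positions 1, 5, 10, 17, 20, 24 (1-based) — 6 in total.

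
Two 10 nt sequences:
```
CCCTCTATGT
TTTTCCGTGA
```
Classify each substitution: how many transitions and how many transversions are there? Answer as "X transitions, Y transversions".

Transitions (purine↔purine or pyrimidine↔pyrimidine): 1 C→T, 2 C→T, 3 C→T, 6 T→C, 7 A→G.
Transversions (purine↔pyrimidine): 10 T→A.

5 transitions, 1 transversion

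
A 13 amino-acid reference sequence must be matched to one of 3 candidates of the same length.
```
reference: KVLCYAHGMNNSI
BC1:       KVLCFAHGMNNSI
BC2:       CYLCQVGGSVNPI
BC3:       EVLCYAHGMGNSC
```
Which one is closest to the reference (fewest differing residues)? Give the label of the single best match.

BC1

Hamming distances to reference — BC1: 1; BC2: 8; BC3: 3.
Smallest is BC1 with 1 mismatch.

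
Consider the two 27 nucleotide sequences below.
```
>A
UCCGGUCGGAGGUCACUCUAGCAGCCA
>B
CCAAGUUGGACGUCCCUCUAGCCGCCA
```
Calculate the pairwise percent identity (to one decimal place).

Mismatches at positions 1, 3, 4, 7, 11, 15, 23 (1-based): 7 of 27.
Identical positions: 20/27 = 74.07% → 74.1%.

74.1%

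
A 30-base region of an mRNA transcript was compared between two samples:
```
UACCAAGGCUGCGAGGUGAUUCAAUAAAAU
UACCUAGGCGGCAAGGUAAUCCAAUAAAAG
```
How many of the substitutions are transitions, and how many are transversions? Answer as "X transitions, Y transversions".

3 transitions, 3 transversions

Transitions (purine↔purine or pyrimidine↔pyrimidine): 13 G→A, 18 G→A, 21 U→C.
Transversions (purine↔pyrimidine): 5 A→U, 10 U→G, 30 U→G.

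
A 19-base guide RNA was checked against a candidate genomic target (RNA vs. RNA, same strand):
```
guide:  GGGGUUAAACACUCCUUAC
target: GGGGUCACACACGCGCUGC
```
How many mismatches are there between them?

6

The sequences differ at positions 6, 8, 13, 15, 16, 18 (1-based) — 6 in total.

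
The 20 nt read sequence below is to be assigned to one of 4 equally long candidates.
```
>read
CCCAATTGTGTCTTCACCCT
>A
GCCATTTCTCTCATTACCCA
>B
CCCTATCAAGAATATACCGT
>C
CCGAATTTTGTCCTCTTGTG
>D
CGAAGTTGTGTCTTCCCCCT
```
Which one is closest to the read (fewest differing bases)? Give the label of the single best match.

D

A differs at 7 bases; B differs at 9 bases; C differs at 8 bases; D differs at 4 bases. The closest is D.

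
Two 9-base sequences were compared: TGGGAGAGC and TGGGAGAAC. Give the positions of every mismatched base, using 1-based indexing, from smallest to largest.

Scanning 1-based: 8: G/A.

8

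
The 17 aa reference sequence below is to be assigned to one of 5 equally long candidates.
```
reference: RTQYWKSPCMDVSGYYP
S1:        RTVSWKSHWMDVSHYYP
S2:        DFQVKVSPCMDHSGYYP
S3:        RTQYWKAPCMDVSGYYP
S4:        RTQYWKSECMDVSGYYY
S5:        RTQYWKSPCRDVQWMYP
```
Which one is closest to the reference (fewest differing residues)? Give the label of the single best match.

S3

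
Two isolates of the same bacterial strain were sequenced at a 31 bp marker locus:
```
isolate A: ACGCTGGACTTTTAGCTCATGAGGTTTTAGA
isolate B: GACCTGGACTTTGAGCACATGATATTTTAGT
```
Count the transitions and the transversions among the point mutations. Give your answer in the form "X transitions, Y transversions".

Transitions (purine↔purine or pyrimidine↔pyrimidine): 1 A→G, 24 G→A.
Transversions (purine↔pyrimidine): 2 C→A, 3 G→C, 13 T→G, 17 T→A, 23 G→T, 31 A→T.

2 transitions, 6 transversions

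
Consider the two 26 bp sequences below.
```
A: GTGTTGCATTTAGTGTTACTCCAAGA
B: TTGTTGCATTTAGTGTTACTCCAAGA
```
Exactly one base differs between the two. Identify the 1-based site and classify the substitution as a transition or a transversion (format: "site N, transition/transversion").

Site 1 changes G→T. G is a purine and T is a pyrimidine, so this is a transversion.

site 1, transversion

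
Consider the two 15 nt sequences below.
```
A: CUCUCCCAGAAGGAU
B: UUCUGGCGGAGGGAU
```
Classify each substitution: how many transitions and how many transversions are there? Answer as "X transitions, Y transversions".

Mismatches (1-based):
position 1: C→U (pyrimidine→pyrimidine, transition)
position 5: C→G (pyrimidine→purine, transversion)
position 6: C→G (pyrimidine→purine, transversion)
position 8: A→G (purine→purine, transition)
position 11: A→G (purine→purine, transition)

3 transitions, 2 transversions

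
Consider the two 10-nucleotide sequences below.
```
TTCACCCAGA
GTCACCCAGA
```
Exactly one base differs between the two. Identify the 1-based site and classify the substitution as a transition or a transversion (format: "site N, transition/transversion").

site 1, transversion

The sequences differ only at site 1: T→G (pyrimidine→purine), a transversion.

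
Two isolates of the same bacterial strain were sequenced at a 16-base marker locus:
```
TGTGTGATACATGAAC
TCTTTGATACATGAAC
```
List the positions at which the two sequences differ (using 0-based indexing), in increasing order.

Differences at position 1 (G→C), position 3 (G→T).

1, 3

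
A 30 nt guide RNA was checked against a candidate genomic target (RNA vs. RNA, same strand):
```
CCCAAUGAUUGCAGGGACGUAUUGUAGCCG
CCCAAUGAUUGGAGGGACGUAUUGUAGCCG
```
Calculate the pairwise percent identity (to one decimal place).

1 position differs (12), so 29 of 30 match: 29/30 = 96.67%.

96.7%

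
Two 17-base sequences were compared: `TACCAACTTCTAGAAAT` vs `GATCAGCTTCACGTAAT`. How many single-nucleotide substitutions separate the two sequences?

6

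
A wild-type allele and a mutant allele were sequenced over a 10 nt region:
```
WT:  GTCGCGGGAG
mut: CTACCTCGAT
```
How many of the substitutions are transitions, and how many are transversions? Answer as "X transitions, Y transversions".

0 transitions, 6 transversions

Mismatches (1-based):
position 1: G→C (purine→pyrimidine, transversion)
position 3: C→A (pyrimidine→purine, transversion)
position 4: G→C (purine→pyrimidine, transversion)
position 6: G→T (purine→pyrimidine, transversion)
position 7: G→C (purine→pyrimidine, transversion)
position 10: G→T (purine→pyrimidine, transversion)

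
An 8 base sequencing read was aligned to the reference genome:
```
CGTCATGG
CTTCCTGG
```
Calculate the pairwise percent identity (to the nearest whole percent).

Mismatches at positions 2, 5 (1-based): 2 of 8.
Identical positions: 6/8 = 75% → 75%.

75%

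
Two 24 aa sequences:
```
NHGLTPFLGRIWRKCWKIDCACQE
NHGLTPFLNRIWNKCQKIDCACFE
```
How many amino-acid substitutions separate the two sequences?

4

Comparing position by position, 4 residues differ: 9 (G/N), 13 (R/N), 16 (W/Q), 23 (Q/F).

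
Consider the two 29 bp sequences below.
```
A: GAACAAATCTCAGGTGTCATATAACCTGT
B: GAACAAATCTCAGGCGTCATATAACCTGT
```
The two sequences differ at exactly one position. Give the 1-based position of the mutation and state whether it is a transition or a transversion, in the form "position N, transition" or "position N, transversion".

position 15, transition

Position 15 changes T→C. T is a pyrimidine and C is a pyrimidine, so this is a transition.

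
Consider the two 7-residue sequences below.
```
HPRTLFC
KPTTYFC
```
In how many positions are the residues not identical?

The sequences differ at positions 1, 3, 5 (1-based) — 3 in total.

3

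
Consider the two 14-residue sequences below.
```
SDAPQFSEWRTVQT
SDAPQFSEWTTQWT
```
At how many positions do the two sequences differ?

The sequences differ at positions 10, 12, 13 (1-based) — 3 in total.

3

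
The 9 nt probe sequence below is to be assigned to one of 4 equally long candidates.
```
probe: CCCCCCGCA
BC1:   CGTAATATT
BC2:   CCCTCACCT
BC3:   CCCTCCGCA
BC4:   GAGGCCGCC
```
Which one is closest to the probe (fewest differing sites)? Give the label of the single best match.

Hamming distances to probe — BC1: 8; BC2: 4; BC3: 1; BC4: 5.
Smallest is BC3 with 1 mismatch.

BC3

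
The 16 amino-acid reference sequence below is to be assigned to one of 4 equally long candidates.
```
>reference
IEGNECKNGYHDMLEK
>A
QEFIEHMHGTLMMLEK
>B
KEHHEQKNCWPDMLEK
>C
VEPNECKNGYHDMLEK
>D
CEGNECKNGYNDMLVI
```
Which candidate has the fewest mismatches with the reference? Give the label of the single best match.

C

Hamming distances to reference — A: 9; B: 7; C: 2; D: 4.
Smallest is C with 2 mismatches.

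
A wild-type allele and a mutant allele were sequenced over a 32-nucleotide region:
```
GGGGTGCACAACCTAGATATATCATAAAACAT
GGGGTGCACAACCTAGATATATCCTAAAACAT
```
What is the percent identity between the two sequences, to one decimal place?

96.9%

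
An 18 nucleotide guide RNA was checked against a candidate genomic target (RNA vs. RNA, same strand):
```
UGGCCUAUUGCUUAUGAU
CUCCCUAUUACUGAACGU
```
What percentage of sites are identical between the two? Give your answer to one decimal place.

Mismatches at positions 1, 2, 3, 10, 13, 15, 16, 17 (1-based): 8 of 18.
Identical positions: 10/18 = 55.56% → 55.6%.

55.6%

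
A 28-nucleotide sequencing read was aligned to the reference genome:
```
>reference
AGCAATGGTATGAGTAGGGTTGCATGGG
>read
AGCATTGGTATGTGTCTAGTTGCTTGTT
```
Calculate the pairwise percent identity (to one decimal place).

Mismatches at positions 5, 13, 16, 17, 18, 24, 27, 28 (1-based): 8 of 28.
Identical positions: 20/28 = 71.43% → 71.4%.

71.4%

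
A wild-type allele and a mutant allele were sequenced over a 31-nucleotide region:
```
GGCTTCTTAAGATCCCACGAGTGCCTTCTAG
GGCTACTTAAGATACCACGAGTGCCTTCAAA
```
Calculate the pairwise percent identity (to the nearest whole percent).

87%

Mismatches at positions 5, 14, 29, 31 (1-based): 4 of 31.
Identical positions: 27/31 = 87.1% → 87%.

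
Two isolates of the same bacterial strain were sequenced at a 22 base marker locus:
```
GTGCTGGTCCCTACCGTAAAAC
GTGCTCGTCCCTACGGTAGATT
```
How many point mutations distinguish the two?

5

The sequences differ at positions 6, 15, 19, 21, 22 (1-based) — 5 in total.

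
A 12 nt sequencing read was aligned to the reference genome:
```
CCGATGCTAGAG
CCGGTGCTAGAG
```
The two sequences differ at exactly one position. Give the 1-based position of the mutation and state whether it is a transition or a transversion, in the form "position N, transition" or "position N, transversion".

Position 4 changes A→G. A is a purine and G is a purine, so this is a transition.

position 4, transition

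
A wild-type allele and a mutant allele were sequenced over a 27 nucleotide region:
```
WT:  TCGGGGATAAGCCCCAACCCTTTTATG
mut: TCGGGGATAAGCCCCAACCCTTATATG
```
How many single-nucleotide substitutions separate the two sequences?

Comparing position by position, 1 base differs: 23 (T/A).

1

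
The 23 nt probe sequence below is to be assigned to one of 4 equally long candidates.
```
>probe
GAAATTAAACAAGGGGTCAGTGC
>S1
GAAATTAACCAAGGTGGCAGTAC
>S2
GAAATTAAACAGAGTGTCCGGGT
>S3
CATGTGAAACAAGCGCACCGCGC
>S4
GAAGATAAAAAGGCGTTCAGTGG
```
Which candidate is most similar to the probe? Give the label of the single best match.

S1

Hamming distances to probe — S1: 4; S2: 6; S3: 9; S4: 7.
Smallest is S1 with 4 mismatches.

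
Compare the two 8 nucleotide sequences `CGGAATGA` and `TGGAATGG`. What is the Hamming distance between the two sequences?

2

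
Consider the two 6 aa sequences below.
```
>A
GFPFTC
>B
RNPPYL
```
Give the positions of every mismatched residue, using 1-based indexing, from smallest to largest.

1, 2, 4, 5, 6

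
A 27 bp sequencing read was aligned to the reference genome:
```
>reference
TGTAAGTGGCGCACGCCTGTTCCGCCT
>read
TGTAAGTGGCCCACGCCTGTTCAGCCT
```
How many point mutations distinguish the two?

2

Comparing position by position, 2 positions differ: 11 (G/C), 23 (C/A).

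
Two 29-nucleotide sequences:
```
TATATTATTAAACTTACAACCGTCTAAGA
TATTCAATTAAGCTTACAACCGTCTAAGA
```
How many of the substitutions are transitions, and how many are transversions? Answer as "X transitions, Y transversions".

2 transitions, 2 transversions

Mismatches (1-based):
base 4: A→T (purine→pyrimidine, transversion)
base 5: T→C (pyrimidine→pyrimidine, transition)
base 6: T→A (pyrimidine→purine, transversion)
base 12: A→G (purine→purine, transition)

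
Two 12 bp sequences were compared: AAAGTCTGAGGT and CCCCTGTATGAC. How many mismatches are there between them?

9

The sequences differ at sites 1, 2, 3, 4, 6, 8, 9, 11, 12 (1-based) — 9 in total.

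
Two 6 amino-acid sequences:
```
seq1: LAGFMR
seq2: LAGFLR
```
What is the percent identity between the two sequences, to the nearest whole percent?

1 position differs (5), so 5 of 6 match: 5/6 = 83.33%.

83%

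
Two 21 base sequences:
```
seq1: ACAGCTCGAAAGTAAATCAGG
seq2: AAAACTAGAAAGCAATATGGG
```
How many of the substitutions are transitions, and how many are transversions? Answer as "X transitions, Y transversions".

Transitions (purine↔purine or pyrimidine↔pyrimidine): 4 G→A, 13 T→C, 18 C→T, 19 A→G.
Transversions (purine↔pyrimidine): 2 C→A, 7 C→A, 16 A→T, 17 T→A.

4 transitions, 4 transversions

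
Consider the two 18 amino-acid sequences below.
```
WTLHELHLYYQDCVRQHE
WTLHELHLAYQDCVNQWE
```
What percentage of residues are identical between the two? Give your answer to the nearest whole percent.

3 positions differ (9, 15, 17), so 15 of 18 match: 15/18 = 83.33%.

83%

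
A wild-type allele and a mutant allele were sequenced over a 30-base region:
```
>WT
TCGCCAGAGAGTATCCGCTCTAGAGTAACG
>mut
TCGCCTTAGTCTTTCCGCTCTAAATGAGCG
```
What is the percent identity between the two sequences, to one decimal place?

Mismatches at positions 6, 7, 10, 11, 13, 23, 25, 26, 28 (1-based): 9 of 30.
Identical positions: 21/30 = 70% → 70.0%.

70.0%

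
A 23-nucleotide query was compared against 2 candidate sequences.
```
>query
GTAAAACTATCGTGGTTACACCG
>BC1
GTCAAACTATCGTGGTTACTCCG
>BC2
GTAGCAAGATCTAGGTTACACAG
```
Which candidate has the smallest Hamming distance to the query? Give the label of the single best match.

BC1

Hamming distances to query — BC1: 2; BC2: 7.
Smallest is BC1 with 2 mismatches.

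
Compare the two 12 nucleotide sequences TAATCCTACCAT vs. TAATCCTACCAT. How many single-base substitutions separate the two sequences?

0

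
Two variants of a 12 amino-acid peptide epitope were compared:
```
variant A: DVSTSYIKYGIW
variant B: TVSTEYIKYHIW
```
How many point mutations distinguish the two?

Comparing position by position, 3 residues differ: 1 (D/T), 5 (S/E), 10 (G/H).

3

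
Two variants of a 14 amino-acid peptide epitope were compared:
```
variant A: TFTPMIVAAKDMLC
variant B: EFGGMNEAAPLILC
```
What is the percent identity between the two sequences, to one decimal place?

42.9%

8 positions differ (1, 3, 4, 6, 7, 10, 11, 12), so 6 of 14 match: 6/14 = 42.86%.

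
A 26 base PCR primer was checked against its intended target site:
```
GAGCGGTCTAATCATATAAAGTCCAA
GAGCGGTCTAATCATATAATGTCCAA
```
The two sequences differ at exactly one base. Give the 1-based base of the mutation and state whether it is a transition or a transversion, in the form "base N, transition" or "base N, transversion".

base 20, transversion

Base 20 changes A→T. A is a purine and T is a pyrimidine, so this is a transversion.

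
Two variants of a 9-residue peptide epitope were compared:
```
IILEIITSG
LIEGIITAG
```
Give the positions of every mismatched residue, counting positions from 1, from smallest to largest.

1, 3, 4, 8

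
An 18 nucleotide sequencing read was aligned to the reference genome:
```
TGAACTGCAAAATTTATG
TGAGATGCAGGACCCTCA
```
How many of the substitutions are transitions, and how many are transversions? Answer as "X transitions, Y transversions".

8 transitions, 2 transversions

Mismatches (1-based):
site 4: A→G (purine→purine, transition)
site 5: C→A (pyrimidine→purine, transversion)
site 10: A→G (purine→purine, transition)
site 11: A→G (purine→purine, transition)
site 13: T→C (pyrimidine→pyrimidine, transition)
site 14: T→C (pyrimidine→pyrimidine, transition)
site 15: T→C (pyrimidine→pyrimidine, transition)
site 16: A→T (purine→pyrimidine, transversion)
site 17: T→C (pyrimidine→pyrimidine, transition)
site 18: G→A (purine→purine, transition)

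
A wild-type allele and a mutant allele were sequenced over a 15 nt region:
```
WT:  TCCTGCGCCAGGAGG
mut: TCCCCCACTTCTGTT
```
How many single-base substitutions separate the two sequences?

10

Comparing position by position, 10 positions differ: 4 (T/C), 5 (G/C), 7 (G/A), 9 (C/T), 10 (A/T), 11 (G/C), 12 (G/T), 13 (A/G), 14 (G/T), 15 (G/T).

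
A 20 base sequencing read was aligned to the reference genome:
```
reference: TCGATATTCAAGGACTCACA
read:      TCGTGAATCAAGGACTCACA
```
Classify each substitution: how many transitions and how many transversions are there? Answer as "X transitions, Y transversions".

0 transitions, 3 transversions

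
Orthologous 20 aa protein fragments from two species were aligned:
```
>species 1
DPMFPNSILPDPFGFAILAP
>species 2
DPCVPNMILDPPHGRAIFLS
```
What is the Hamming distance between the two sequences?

The sequences differ at residues 3, 4, 7, 10, 11, 13, 15, 18, 19, 20 (1-based) — 10 in total.

10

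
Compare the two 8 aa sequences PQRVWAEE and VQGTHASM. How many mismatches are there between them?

The sequences differ at positions 1, 3, 4, 5, 7, 8 (1-based) — 6 in total.

6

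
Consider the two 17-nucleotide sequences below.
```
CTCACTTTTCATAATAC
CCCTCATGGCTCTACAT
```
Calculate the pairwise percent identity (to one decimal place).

10 positions differ (2, 4, 6, 8, 9, 11, 12, 13, 15, 17), so 7 of 17 match: 7/17 = 41.18%.

41.2%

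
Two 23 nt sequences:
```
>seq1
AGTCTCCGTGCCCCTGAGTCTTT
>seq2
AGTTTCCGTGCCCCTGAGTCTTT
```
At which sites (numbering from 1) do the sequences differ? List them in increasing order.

4

Differences at site 4 (C→T).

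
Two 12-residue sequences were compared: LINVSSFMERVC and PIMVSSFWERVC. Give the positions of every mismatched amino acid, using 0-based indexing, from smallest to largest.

0, 2, 7

Scanning 0-based: 0: L/P; 2: N/M; 7: M/W.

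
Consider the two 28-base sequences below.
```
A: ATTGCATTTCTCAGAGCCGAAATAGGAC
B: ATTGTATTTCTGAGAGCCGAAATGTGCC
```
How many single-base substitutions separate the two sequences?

The sequences differ at bases 5, 12, 24, 25, 27 (1-based) — 5 in total.

5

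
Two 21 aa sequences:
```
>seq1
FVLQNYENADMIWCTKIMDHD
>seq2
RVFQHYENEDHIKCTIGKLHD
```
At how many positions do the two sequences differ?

10

Comparing position by position, 10 positions differ: 1 (F/R), 3 (L/F), 5 (N/H), 9 (A/E), 11 (M/H), 13 (W/K), 16 (K/I), 17 (I/G), 18 (M/K), 19 (D/L).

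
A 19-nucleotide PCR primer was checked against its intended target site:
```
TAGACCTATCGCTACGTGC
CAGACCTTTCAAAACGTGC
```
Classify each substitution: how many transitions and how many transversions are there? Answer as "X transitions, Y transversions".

2 transitions, 3 transversions

Transitions (purine↔purine or pyrimidine↔pyrimidine): 1 T→C, 11 G→A.
Transversions (purine↔pyrimidine): 8 A→T, 12 C→A, 13 T→A.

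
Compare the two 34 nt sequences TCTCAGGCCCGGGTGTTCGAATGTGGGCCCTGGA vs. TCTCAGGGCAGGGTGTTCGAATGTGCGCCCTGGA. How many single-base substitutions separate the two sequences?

The sequences differ at sites 8, 10, 26 (1-based) — 3 in total.

3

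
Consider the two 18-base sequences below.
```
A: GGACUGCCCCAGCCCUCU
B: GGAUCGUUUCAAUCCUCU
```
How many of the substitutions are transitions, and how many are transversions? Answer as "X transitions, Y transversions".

7 transitions, 0 transversions

Mismatches (1-based):
position 4: C→U (pyrimidine→pyrimidine, transition)
position 5: U→C (pyrimidine→pyrimidine, transition)
position 7: C→U (pyrimidine→pyrimidine, transition)
position 8: C→U (pyrimidine→pyrimidine, transition)
position 9: C→U (pyrimidine→pyrimidine, transition)
position 12: G→A (purine→purine, transition)
position 13: C→U (pyrimidine→pyrimidine, transition)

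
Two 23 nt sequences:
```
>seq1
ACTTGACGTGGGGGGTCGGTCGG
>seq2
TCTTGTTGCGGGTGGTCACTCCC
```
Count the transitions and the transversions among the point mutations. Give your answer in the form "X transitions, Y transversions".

Transitions (purine↔purine or pyrimidine↔pyrimidine): 7 C→T, 9 T→C, 18 G→A.
Transversions (purine↔pyrimidine): 1 A→T, 6 A→T, 13 G→T, 19 G→C, 22 G→C, 23 G→C.

3 transitions, 6 transversions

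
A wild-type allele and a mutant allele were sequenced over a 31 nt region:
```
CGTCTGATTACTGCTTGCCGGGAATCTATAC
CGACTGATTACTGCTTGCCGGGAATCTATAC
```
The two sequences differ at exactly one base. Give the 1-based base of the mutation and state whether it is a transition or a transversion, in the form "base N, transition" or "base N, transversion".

base 3, transversion

Base 3 changes T→A. T is a pyrimidine and A is a purine, so this is a transversion.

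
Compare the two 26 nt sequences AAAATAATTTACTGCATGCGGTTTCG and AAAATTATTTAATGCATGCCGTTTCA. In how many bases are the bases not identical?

Mismatches (1-based): base 6: A→T; base 12: C→A; base 20: G→C; base 26: G→A.

4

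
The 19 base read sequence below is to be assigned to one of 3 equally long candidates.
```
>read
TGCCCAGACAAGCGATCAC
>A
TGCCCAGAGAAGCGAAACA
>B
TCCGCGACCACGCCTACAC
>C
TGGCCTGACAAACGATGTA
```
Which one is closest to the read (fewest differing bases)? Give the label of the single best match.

A

Hamming distances to read — A: 5; B: 9; C: 6.
Smallest is A with 5 mismatches.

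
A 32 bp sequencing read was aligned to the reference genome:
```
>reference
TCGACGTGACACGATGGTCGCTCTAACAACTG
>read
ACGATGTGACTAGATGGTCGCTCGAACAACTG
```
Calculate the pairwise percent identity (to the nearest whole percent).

84%

Mismatches at positions 1, 5, 11, 12, 24 (1-based): 5 of 32.
Identical positions: 27/32 = 84.38% → 84%.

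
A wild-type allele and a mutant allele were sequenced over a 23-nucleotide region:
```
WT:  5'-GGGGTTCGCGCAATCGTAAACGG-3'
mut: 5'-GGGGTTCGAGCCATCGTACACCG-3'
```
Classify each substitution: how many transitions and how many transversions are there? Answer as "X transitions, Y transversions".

0 transitions, 4 transversions

Mismatches (1-based):
site 9: C→A (pyrimidine→purine, transversion)
site 12: A→C (purine→pyrimidine, transversion)
site 19: A→C (purine→pyrimidine, transversion)
site 22: G→C (purine→pyrimidine, transversion)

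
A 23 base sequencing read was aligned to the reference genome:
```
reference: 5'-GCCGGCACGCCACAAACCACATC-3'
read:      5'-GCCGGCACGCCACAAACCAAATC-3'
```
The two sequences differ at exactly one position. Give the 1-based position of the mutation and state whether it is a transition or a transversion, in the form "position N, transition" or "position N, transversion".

The sequences differ only at position 20: C→A (pyrimidine→purine), a transversion.

position 20, transversion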